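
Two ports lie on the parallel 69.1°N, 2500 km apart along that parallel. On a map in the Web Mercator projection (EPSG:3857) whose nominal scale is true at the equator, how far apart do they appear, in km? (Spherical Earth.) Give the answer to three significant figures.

7010 km

The Mercator projection is conformal; its linear scale factor is the same in every direction and equals sec φ = 1/cos φ.
Along the parallel, k = sec 69.1° = 1/0.3567 = 2.803.
Map distance = 2500 × 2.803 ≈ 7010 km.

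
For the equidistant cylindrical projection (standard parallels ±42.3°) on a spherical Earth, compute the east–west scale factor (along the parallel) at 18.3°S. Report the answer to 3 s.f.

In the equirectangular projection with standard parallel φ₀ = 42.3° (x = Rλ cos φ₀, y = Rφ), meridians are true-scale (h = 1) and the parallel scale is k = cos φ₀ / cos φ.
k = cos 42.3° / cos 18.3° = 0.7396/0.9494 = 0.7790.

0.779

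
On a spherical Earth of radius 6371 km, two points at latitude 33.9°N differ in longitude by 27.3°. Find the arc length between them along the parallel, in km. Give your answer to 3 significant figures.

Arc length along a parallel = R cos φ · Δλ (with Δλ in radians).
= 6371 × cos 33.9° × (27.3° × π/180) = 6371 × 0.8300 × 0.4765 ≈ 2520 km.

2520 km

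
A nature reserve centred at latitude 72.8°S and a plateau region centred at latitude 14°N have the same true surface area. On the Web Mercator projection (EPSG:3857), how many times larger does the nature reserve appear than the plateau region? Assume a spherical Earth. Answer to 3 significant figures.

Mercator is conformal with k = sec φ, so areal scale = k² = sec²φ.
At 72.8°: sec²(72.8°) = 1/0.2957² = 11.44.
At 14°: sec²(14°) = 1/0.9703² = 1.062.
Ratio = 11.44/1.062 = cos²(14°)/cos²(72.8°) ≈ 10.8.

10.8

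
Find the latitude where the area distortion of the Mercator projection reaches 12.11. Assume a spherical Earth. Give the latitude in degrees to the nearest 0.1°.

73.3°

Mercator areal scale is sec²φ.
sec²φ = 12.11  ⇒  cos²φ = 0.08258  ⇒  cos φ = 0.2874.
φ = arccos(0.2874) ≈ 73.3°.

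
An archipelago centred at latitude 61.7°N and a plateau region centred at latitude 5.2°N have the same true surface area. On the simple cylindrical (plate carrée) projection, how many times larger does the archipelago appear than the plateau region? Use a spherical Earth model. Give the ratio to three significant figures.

For the equirectangular projection with φ₀ = 0 (plate carrée), h = 1 along meridians and k = sec φ along parallels.
Areal scale at 61.7°: h·k = 1.000 × 2.109 = 2.109.
Areal scale at 5.2°: h·k = 1.000 × 1.004 = 1.004.
Ratio = 2.109/1.004 ≈ 2.10.

2.10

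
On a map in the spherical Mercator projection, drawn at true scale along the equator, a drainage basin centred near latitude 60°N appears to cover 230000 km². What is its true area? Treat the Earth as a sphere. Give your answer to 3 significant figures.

57500 km²

The Mercator projection is conformal; its linear scale factor is the same in every direction and equals sec φ = 1/cos φ.
Areal scale = k² = sec²φ = 1/cos²(60°) = 1/0.5000² = 4.000.
True area = apparent / (areal scale) = 230000 / 4.000 ≈ 57500 km².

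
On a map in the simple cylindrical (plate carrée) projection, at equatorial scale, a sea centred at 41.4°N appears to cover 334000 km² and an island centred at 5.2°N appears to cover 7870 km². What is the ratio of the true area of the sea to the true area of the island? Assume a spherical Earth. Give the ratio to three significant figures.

32.0

Plate carrée has h = 1 and k = sec φ, giving areal scale sec φ; true area = (apparent area) · cos φ.
True area of sea: 334000 × cos(41.4°) = 334000 × 0.7501 = 250500 km².
True area of island: 7870 × cos(5.2°) = 7870 × 0.9959 = 7838 km².
Ratio = 250500 / 7838 ≈ 32.0.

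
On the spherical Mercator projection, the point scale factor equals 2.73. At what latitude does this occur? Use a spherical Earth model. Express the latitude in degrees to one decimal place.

68.5°

Mercator scale is k = sec φ = 1/cos φ.
1/cos φ = 2.73  ⇒  cos φ = 0.3663  ⇒  φ = arccos(0.3663) ≈ 68.5°.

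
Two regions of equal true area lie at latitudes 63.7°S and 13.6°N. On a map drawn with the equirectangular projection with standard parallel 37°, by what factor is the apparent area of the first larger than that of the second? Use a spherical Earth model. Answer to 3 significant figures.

With standard parallel φ₀ = 37°, the equirectangular projection gives x = Rλ cos φ₀, y = Rφ, so h = 1 and k = cos 37° / cos φ.
Areal scale at 63.7°: h·k = 1.000 × 1.802 = 1.802.
Areal scale at 13.6°: h·k = 1.000 × 0.8217 = 0.8217.
Ratio = 1.802/0.8217 ≈ 2.19.

2.19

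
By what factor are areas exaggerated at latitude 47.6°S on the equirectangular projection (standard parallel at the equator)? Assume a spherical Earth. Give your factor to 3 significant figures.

1.48

For the equirectangular projection with φ₀ = 0 (plate carrée), h = 1 along meridians and k = sec φ along parallels.
Areal scale = h·k = 1 × sec φ; at 47.6°, h = 1.000, k = 1.483, so h·k = 1.483.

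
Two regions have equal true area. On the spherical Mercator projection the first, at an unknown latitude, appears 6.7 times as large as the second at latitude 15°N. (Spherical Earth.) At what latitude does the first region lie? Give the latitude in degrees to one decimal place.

Mercator areal scale is sec²φ, so apparent-area ratio = sec²φ₁ / sec²φ₂ = cos²φ₂ / cos²φ₁.
cos²φ₂ / cos²φ₁ = 6.7  ⇒  cos φ₁ = cos 15° / √6.7 = 0.9659/2.588 = 0.3732.
φ₁ = arccos(0.3732) ≈ 68.1°.

68.1°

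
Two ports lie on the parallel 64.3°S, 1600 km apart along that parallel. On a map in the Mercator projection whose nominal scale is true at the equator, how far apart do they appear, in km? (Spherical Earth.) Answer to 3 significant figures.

3690 km

For Mercator, h = k = sec φ (a conformal cylindrical projection has a single point scale, 1/cos φ).
Along the parallel, k = sec 64.3° = 1/0.4337 = 2.306.
Map distance = 1600 × 2.306 ≈ 3690 km.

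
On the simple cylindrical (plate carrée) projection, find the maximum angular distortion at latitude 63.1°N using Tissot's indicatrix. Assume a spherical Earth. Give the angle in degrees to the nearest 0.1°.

Plate carrée maps x = Rλ, y = Rφ. The meridian scale is h = 1 and the parallel scale is k = 1/cos φ = sec φ.
At 63.1°: h = 1.000, k = 2.210; principal scales a = 2.210, b = 1.000.
sin(ω/2) = (a − b)/(a + b) = 1.210/3.210 = 0.3770, so ω = 2 arcsin(0.3770) ≈ 44.3°.

44.3°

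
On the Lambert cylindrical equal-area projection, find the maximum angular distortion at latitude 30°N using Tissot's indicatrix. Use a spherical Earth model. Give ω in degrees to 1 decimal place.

16.4°

The Lambert cylindrical equal-area projection is the cylindrical equal-area projection with its standard parallel at the equator (φ₀ = 0). A cylindrical equal-area projection with standard parallel φ₀ has meridian scale h = cos φ / cos φ₀ and parallel scale k = cos φ₀ / cos φ (so areas are preserved, h·k = 1).
At 30°: h = 0.8660, k = 1.155; principal scales a = 1.155, b = 0.8660.
sin(ω/2) = (a − b)/(a + b) = 0.2887/2.021 = 0.1429, so ω = 2 arcsin(0.1429) ≈ 16.4°.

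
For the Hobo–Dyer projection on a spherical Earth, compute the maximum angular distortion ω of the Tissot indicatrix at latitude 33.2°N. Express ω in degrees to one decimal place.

Hobo–Dyer is a cylindrical equal-area projection with standard parallels at ±37.5°. For cylindrical equal-area with standard parallel φ₀, h = cos φ / cos φ₀ and k = cos φ₀ / cos φ, so h·k = 1.
At 33.2°: h = 1.055, k = 0.9481; principal scales a = 1.055, b = 0.9481.
sin(ω/2) = (a − b)/(a + b) = 0.1066/2.003 = 0.05322, so ω = 2 arcsin(0.05322) ≈ 6.1°.

6.1°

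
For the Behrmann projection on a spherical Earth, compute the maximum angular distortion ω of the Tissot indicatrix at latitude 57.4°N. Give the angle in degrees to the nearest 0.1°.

The Behrmann projection is cylindrical equal-area with φ₀ = 30°. For cylindrical equal-area with standard parallel φ₀, h = cos φ / cos φ₀ and k = cos φ₀ / cos φ, so h·k = 1.
At 57.4°: h = 0.6221, k = 1.607; principal scales a = 1.607, b = 0.6221.
sin(ω/2) = (a − b)/(a + b) = 0.9853/2.230 = 0.4419, so ω = 2 arcsin(0.4419) ≈ 52.5°.

52.5°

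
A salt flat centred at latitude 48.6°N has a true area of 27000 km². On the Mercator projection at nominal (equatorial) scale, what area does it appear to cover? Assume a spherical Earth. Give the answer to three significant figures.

61700 km²

For Mercator, h = k = sec φ (a conformal cylindrical projection has a single point scale, 1/cos φ).
Areal scale = k² = sec²φ = 1/cos²(48.6°) = 1/0.6613² = 2.287.
Apparent area = 27000 × 2.287 ≈ 61700 km².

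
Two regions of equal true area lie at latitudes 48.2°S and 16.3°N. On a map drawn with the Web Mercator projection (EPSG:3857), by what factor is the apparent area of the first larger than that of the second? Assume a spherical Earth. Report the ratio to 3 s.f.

Mercator areal scale is sec²φ.
At 48.2°: sec²(48.2°) = 1/0.6665² = 2.251.
At 16.3°: sec²(16.3°) = 1/0.9598² = 1.086.
Ratio = 2.251/1.086 = cos²(16.3°)/cos²(48.2°) ≈ 2.07.

2.07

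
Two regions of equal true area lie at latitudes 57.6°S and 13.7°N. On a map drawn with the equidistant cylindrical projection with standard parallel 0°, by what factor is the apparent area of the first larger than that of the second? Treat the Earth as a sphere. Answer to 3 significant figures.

Plate carrée maps x = Rλ, y = Rφ. The meridian scale is h = 1 and the parallel scale is k = 1/cos φ = sec φ.
Areal scale at 57.6°: h·k = 1.000 × 1.866 = 1.866.
Areal scale at 13.7°: h·k = 1.000 × 1.029 = 1.029.
Ratio = 1.866/1.029 ≈ 1.81.

1.81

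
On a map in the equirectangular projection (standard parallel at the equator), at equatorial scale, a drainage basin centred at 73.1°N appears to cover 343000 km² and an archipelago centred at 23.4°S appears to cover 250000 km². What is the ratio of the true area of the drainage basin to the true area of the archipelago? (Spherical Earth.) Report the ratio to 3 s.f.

0.435

Plate carrée has h = 1 and k = sec φ, giving areal scale sec φ; true area = (apparent area) · cos φ.
True area of drainage basin: 343000 × cos(73.1°) = 343000 × 0.2907 = 99710 km².
True area of archipelago: 250000 × cos(23.4°) = 250000 × 0.9178 = 229400 km².
Ratio = 99710 / 229400 ≈ 0.435.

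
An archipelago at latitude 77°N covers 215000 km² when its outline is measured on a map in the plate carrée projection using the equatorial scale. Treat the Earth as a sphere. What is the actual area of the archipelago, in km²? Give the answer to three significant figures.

Plate carrée maps x = Rλ, y = Rφ. The meridian scale is h = 1 and the parallel scale is k = 1/cos φ = sec φ.
Areal scale = h·k = 1 × sec φ; at 77°, h = 1.000, k = 4.445, so h·k = 4.445.
True area = apparent / (areal scale) = 215000 / 4.445 ≈ 48400 km².

48400 km²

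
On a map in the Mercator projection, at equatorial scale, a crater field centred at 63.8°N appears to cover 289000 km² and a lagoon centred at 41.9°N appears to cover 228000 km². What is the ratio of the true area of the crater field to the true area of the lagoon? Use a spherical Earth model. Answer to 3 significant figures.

0.446

Since Mercator area scale is 1/cos²φ, the true area equals the apparent area multiplied by cos²φ.
True area of crater field: 289000 × cos²(63.8°) = 289000 × 0.1949 = 56330 km².
True area of lagoon: 228000 × cos²(41.9°) = 228000 × 0.5540 = 126300 km².
Ratio = 56330 / 126300 ≈ 0.446.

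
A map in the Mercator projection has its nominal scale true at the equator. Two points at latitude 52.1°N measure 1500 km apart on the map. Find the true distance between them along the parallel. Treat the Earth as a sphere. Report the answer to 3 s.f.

The Mercator projection is conformal; its linear scale factor is the same in every direction and equals sec φ = 1/cos φ.
Along the parallel at 52.1°, map distances are exaggerated by k = sec 52.1° = 1.628.
True distance = 1500 / 1.628 = 1500 × cos 52.1° ≈ 921 km.

921 km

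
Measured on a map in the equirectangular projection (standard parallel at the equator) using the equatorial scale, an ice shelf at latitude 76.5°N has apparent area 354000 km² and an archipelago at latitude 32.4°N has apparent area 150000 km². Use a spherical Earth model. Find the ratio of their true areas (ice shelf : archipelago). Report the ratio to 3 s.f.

0.653

Plate carrée has h = 1 and k = sec φ, giving areal scale sec φ; true area = (apparent area) · cos φ.
True area of ice shelf: 354000 × cos(76.5°) = 354000 × 0.2334 = 82640 km².
True area of archipelago: 150000 × cos(32.4°) = 150000 × 0.8443 = 126600 km².
Ratio = 82640 / 126600 ≈ 0.653.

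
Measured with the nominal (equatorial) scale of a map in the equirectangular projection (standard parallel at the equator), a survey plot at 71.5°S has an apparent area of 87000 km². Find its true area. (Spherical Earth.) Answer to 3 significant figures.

In the plate carrée (x = Rλ, y = Rφ), meridians are true-scale (h = 1) and parallels are stretched by k = sec φ.
Areal scale = h·k = 1 × sec φ; at 71.5°, h = 1.000, k = 3.152, so h·k = 3.152.
True area = apparent / (areal scale) = 87000 / 3.152 ≈ 27600 km².

27600 km²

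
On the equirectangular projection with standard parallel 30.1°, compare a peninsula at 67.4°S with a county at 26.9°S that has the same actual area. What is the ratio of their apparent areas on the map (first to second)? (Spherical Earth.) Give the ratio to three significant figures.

2.32

With standard parallel φ₀ = 30.1°, the equirectangular projection gives x = Rλ cos φ₀, y = Rφ, so h = 1 and k = cos 30.1° / cos φ.
Areal scale at 67.4°: h·k = 1.000 × 2.251 = 2.251.
Areal scale at 26.9°: h·k = 1.000 × 0.9701 = 0.9701.
Ratio = 2.251/0.9701 ≈ 2.32.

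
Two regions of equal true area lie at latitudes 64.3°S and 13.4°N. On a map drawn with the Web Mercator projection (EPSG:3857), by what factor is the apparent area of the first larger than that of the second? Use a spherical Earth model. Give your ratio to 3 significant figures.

Mercator is conformal with k = sec φ, so areal scale = k² = sec²φ.
At 64.3°: sec²(64.3°) = 1/0.4337² = 5.317.
At 13.4°: sec²(13.4°) = 1/0.9728² = 1.057.
Ratio = 5.317/1.057 = cos²(13.4°)/cos²(64.3°) ≈ 5.03.

5.03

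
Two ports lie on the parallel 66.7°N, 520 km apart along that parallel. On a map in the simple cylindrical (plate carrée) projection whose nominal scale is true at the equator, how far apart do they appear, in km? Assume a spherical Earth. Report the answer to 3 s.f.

1310 km

For the equirectangular projection with φ₀ = 0 (plate carrée), h = 1 along meridians and k = sec φ along parallels.
Along the parallel, k = sec 66.7° = 1/0.3955 = 2.528.
Map distance = 520 × 2.528 ≈ 1310 km.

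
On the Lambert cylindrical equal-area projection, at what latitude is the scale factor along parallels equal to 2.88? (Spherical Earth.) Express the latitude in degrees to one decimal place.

The Lambert cylindrical equal-area projection is the cylindrical equal-area projection with its standard parallel at the equator (φ₀ = 0). A cylindrical equal-area projection with standard parallel φ₀ has meridian scale h = cos φ / cos φ₀ and parallel scale k = cos φ₀ / cos φ (so areas are preserved, h·k = 1).
k = cos φ₀ / cos φ = 2.88  ⇒  cos φ = cos 0° / 2.88 = 0.3472.
φ = arccos(0.3472) ≈ 69.7°.

69.7°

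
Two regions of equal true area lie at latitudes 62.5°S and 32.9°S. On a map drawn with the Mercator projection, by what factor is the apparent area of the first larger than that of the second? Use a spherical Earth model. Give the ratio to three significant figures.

3.31

On Mercator, area is exaggerated by sec²φ = 1/cos²φ.
At 62.5°: sec²(62.5°) = 1/0.4617² = 4.690.
At 32.9°: sec²(32.9°) = 1/0.8396² = 1.419.
Ratio = 4.690/1.419 = cos²(32.9°)/cos²(62.5°) ≈ 3.31.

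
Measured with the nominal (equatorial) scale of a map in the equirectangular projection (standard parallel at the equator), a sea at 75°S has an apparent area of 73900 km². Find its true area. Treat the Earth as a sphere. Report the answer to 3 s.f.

Plate carrée maps x = Rλ, y = Rφ. The meridian scale is h = 1 and the parallel scale is k = 1/cos φ = sec φ.
Areal scale = h·k = 1 × sec φ; at 75°, h = 1.000, k = 3.864, so h·k = 3.864.
True area = apparent / (areal scale) = 73900 / 3.864 ≈ 19100 km².

19100 km²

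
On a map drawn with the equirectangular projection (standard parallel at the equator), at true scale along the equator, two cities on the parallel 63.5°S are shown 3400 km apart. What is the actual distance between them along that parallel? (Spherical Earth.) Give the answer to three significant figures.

1520 km

In the plate carrée (x = Rλ, y = Rφ), meridians are true-scale (h = 1) and parallels are stretched by k = sec φ.
Along the parallel at 63.5°, map distances are exaggerated by k = sec 63.5° = 2.241.
True distance = 3400 / 2.241 = 3400 × cos 63.5° ≈ 1520 km.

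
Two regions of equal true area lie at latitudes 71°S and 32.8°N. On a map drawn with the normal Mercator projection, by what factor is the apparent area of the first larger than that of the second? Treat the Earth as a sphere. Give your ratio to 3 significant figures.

Mercator areal scale is sec²φ.
At 71°: sec²(71°) = 1/0.3256² = 9.434.
At 32.8°: sec²(32.8°) = 1/0.8406² = 1.415.
Ratio = 9.434/1.415 = cos²(32.8°)/cos²(71°) ≈ 6.67.

6.67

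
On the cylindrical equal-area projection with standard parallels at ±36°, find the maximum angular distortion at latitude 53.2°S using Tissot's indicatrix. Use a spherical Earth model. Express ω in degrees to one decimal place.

33.9°

Cylindrical equal-area (φ₀ = 36°): h = cos φ / cos 36° along meridians, k = cos 36° / cos φ along parallels; h·k = 1.
At 53.2°: h = 0.7404, k = 1.351; principal scales a = 1.351, b = 0.7404.
sin(ω/2) = (a − b)/(a + b) = 0.6101/2.091 = 0.2918, so ω = 2 arcsin(0.2918) ≈ 33.9°.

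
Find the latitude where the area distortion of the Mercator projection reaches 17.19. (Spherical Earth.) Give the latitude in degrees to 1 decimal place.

Mercator areal scale is sec²φ.
sec²φ = 17.19  ⇒  cos²φ = 0.05817  ⇒  cos φ = 0.2412.
φ = arccos(0.2412) ≈ 76.0°.

76.0°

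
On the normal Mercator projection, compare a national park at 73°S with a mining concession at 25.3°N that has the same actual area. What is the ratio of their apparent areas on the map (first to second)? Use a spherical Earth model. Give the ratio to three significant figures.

On Mercator, area is exaggerated by sec²φ = 1/cos²φ.
At 73°: sec²(73°) = 1/0.2924² = 11.70.
At 25.3°: sec²(25.3°) = 1/0.9041² = 1.223.
Ratio = 11.70/1.223 = cos²(25.3°)/cos²(73°) ≈ 9.56.

9.56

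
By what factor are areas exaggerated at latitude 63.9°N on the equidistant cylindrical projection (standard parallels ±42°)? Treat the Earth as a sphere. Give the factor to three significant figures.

1.69

In the equirectangular projection with standard parallel φ₀ = 42° (x = Rλ cos φ₀, y = Rφ), meridians are true-scale (h = 1) and the parallel scale is k = cos φ₀ / cos φ.
Areal scale = h·k = 1 × cos φ₀ / cos φ; at 63.9°, h = 1.000, k = 1.689, so h·k = 1.689.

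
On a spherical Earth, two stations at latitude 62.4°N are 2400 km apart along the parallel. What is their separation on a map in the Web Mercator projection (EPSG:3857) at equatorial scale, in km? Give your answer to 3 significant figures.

5180 km

Mercator is conformal, so the point scale is isotropic: h = k = sec φ = 1/cos φ.
Along the parallel, k = sec 62.4° = 1/0.4633 = 2.158.
Map distance = 2400 × 2.158 ≈ 5180 km.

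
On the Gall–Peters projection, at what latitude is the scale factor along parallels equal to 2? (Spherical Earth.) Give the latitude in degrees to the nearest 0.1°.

The Gall–Peters projection is cylindrical equal-area with φ₀ = 45°. Cylindrical equal-area (φ₀ = 45°): h = cos φ / cos 45° along meridians, k = cos 45° / cos φ along parallels; h·k = 1.
k = cos φ₀ / cos φ = 2  ⇒  cos φ = cos 45° / 2 = 0.3536.
φ = arccos(0.3536) ≈ 69.3°.

69.3°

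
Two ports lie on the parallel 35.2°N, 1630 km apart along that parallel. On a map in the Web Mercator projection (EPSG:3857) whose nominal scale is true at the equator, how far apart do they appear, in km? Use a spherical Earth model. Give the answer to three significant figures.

1990 km

For Mercator, h = k = sec φ (a conformal cylindrical projection has a single point scale, 1/cos φ).
Along the parallel, k = sec 35.2° = 1/0.8171 = 1.224.
Map distance = 1630 × 1.224 ≈ 1990 km.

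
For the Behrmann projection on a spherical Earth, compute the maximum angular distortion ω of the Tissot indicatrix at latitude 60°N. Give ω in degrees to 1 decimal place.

The Behrmann projection is cylindrical equal-area with φ₀ = 30°. Cylindrical equal-area (φ₀ = 30°): h = cos φ / cos 30° along meridians, k = cos 30° / cos φ along parallels; h·k = 1.
At 60°: h = 0.5774, k = 1.732; principal scales a = 1.732, b = 0.5774.
sin(ω/2) = (a − b)/(a + b) = 1.155/2.309 = 0.5000, so ω = 2 arcsin(0.5000) ≈ 60.0°.

60.0°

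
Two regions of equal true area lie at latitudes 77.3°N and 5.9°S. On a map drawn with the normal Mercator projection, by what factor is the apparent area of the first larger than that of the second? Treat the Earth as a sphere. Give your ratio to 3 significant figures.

20.5

Mercator areal scale is sec²φ.
At 77.3°: sec²(77.3°) = 1/0.2198² = 20.69.
At 5.9°: sec²(5.9°) = 1/0.9947² = 1.011.
Ratio = 20.69/1.011 = cos²(5.9°)/cos²(77.3°) ≈ 20.5.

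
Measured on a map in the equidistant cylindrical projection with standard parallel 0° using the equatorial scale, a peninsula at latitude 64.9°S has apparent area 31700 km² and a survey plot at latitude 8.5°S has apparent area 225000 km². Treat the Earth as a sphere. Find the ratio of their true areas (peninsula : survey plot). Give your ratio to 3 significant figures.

Plate carrée has h = 1 and k = sec φ, giving areal scale sec φ; true area = (apparent area) · cos φ.
True area of peninsula: 31700 × cos(64.9°) = 31700 × 0.4242 = 13450 km².
True area of survey plot: 225000 × cos(8.5°) = 225000 × 0.9890 = 222500 km².
Ratio = 13450 / 222500 ≈ 0.0604.

0.0604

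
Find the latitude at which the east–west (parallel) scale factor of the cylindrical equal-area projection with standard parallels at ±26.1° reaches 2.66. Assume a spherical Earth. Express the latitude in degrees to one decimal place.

70.3°

For cylindrical equal-area with standard parallel φ₀, h = cos φ / cos φ₀ and k = cos φ₀ / cos φ, so h·k = 1.
k = cos φ₀ / cos φ = 2.66  ⇒  cos φ = cos 26.1° / 2.66 = 0.3376.
φ = arccos(0.3376) ≈ 70.3°.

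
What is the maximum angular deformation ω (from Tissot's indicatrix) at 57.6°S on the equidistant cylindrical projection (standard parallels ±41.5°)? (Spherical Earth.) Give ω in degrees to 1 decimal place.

19.1°

With standard parallel φ₀ = 41.5°, the equirectangular projection gives x = Rλ cos φ₀, y = Rφ, so h = 1 and k = cos 41.5° / cos φ.
At 57.6°: h = 1.000, k = 1.398; principal scales a = 1.398, b = 1.000.
sin(ω/2) = (a − b)/(a + b) = 0.3978/2.398 = 0.1659, so ω = 2 arcsin(0.1659) ≈ 19.1°.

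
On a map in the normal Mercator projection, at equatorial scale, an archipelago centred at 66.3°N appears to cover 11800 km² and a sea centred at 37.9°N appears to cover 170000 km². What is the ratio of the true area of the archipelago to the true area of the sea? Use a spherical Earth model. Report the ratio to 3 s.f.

0.0180

Since Mercator area scale is 1/cos²φ, the true area equals the apparent area multiplied by cos²φ.
True area of archipelago: 11800 × cos²(66.3°) = 11800 × 0.1616 = 1906 km².
True area of sea: 170000 × cos²(37.9°) = 170000 × 0.6227 = 105900 km².
Ratio = 1906 / 105900 ≈ 0.0180.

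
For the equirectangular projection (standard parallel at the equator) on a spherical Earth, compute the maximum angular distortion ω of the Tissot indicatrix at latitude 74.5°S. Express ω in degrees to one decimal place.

Plate carrée maps x = Rλ, y = Rφ. The meridian scale is h = 1 and the parallel scale is k = 1/cos φ = sec φ.
At 74.5°: h = 1.000, k = 3.742; principal scales a = 3.742, b = 1.000.
sin(ω/2) = (a − b)/(a + b) = 2.742/4.742 = 0.5782, so ω = 2 arcsin(0.5782) ≈ 70.7°.

70.7°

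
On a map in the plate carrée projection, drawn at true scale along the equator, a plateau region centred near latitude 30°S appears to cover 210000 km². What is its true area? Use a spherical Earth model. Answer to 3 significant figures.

182000 km²

Plate carrée maps x = Rλ, y = Rφ. The meridian scale is h = 1 and the parallel scale is k = 1/cos φ = sec φ.
Areal scale = h·k = 1 × sec φ; at 30°, h = 1.000, k = 1.155, so h·k = 1.155.
True area = apparent / (areal scale) = 210000 / 1.155 ≈ 182000 km².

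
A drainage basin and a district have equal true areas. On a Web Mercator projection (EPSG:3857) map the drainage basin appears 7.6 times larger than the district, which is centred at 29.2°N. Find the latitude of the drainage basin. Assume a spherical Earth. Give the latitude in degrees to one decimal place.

71.5°

For equal true areas on Mercator, apparent areas scale as sec²φ, so the ratio is cos²φ₂ / cos²φ₁.
cos²φ₂ / cos²φ₁ = 7.6  ⇒  cos φ₁ = cos 29.2° / √7.6 = 0.8729/2.757 = 0.3166.
φ₁ = arccos(0.3166) ≈ 71.5°.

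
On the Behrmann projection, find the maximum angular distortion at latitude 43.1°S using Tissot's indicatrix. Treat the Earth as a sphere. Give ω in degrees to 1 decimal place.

Behrmann is a cylindrical equal-area projection with standard parallels at ±30°. For cylindrical equal-area with standard parallel φ₀, h = cos φ / cos φ₀ and k = cos φ₀ / cos φ, so h·k = 1.
At 43.1°: h = 0.8431, k = 1.186; principal scales a = 1.186, b = 0.8431.
sin(ω/2) = (a − b)/(a + b) = 0.3430/2.029 = 0.1690, so ω = 2 arcsin(0.1690) ≈ 19.5°.

19.5°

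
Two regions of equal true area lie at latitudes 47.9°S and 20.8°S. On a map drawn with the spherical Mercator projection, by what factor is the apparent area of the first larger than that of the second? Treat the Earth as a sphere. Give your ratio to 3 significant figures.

1.94

On Mercator, area is exaggerated by sec²φ = 1/cos²φ.
At 47.9°: sec²(47.9°) = 1/0.6704² = 2.225.
At 20.8°: sec²(20.8°) = 1/0.9348² = 1.144.
Ratio = 2.225/1.144 = cos²(20.8°)/cos²(47.9°) ≈ 1.94.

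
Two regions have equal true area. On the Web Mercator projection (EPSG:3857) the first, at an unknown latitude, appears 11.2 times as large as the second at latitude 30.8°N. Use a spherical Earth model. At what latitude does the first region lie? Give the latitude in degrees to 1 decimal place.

Mercator areal scale is sec²φ, so apparent-area ratio = sec²φ₁ / sec²φ₂ = cos²φ₂ / cos²φ₁.
cos²φ₂ / cos²φ₁ = 11.2  ⇒  cos φ₁ = cos 30.8° / √11.2 = 0.8590/3.347 = 0.2567.
φ₁ = arccos(0.2567) ≈ 75.1°.

75.1°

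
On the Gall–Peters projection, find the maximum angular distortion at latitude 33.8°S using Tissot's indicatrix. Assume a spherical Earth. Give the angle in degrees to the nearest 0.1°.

The Gall–Peters projection is cylindrical equal-area with φ₀ = 45°. Cylindrical equal-area (φ₀ = 45°): h = cos φ / cos 45° along meridians, k = cos 45° / cos φ along parallels; h·k = 1.
At 33.8°: h = 1.175, k = 0.8509; principal scales a = 1.175, b = 0.8509.
sin(ω/2) = (a − b)/(a + b) = 0.3243/2.026 = 0.1600, so ω = 2 arcsin(0.1600) ≈ 18.4°.

18.4°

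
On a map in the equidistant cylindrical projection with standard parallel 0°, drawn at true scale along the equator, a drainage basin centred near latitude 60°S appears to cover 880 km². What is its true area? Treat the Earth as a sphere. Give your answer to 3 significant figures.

440 km²

Plate carrée maps x = Rλ, y = Rφ. The meridian scale is h = 1 and the parallel scale is k = 1/cos φ = sec φ.
Areal scale = h·k = 1 × sec φ; at 60°, h = 1.000, k = 2.000, so h·k = 2.000.
True area = apparent / (areal scale) = 880 / 2.000 ≈ 440 km².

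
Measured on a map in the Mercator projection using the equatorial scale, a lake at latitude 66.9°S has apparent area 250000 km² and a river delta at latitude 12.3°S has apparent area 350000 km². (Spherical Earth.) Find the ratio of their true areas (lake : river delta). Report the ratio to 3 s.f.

0.115

On Mercator the areal scale is sec²φ, so true area = apparent × cos²φ.
True area of lake: 250000 × cos²(66.9°) = 250000 × 0.1539 = 38480 km².
True area of river delta: 350000 × cos²(12.3°) = 350000 × 0.9546 = 334100 km².
Ratio = 38480 / 334100 ≈ 0.115.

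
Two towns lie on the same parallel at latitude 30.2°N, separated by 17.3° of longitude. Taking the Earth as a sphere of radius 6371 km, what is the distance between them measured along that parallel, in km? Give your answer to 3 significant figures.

Arc length along a parallel = R cos φ · Δλ (with Δλ in radians).
= 6371 × cos 30.2° × (17.3° × π/180) = 6371 × 0.8643 × 0.3019 ≈ 1660 km.

1660 km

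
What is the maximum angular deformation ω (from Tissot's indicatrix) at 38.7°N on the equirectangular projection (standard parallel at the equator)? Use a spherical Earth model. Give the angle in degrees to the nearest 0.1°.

14.2°

In the plate carrée (x = Rλ, y = Rφ), meridians are true-scale (h = 1) and parallels are stretched by k = sec φ.
At 38.7°: h = 1.000, k = 1.281; principal scales a = 1.281, b = 1.000.
sin(ω/2) = (a − b)/(a + b) = 0.2813/2.281 = 0.1233, so ω = 2 arcsin(0.1233) ≈ 14.2°.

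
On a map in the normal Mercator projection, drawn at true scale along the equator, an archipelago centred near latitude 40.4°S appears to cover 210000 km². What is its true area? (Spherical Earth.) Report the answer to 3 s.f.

For Mercator, h = k = sec φ (a conformal cylindrical projection has a single point scale, 1/cos φ).
Areal scale = k² = sec²φ = 1/cos²(40.4°) = 1/0.7615² = 1.724.
True area = apparent / (areal scale) = 210000 / 1.724 ≈ 122000 km².

122000 km²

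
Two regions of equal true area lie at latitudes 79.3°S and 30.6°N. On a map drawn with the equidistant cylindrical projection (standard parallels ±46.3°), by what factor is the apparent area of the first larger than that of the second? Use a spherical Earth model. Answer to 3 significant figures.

4.64

In the equirectangular projection with standard parallel φ₀ = 46.3° (x = Rλ cos φ₀, y = Rφ), meridians are true-scale (h = 1) and the parallel scale is k = cos φ₀ / cos φ.
Areal scale at 79.3°: h·k = 1.000 × 3.721 = 3.721.
Areal scale at 30.6°: h·k = 1.000 × 0.8027 = 0.8027.
Ratio = 3.721/0.8027 ≈ 4.64.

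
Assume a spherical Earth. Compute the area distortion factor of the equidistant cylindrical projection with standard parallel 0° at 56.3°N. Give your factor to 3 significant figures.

In the plate carrée (x = Rλ, y = Rφ), meridians are true-scale (h = 1) and parallels are stretched by k = sec φ.
Areal scale = h·k = 1 × sec φ; at 56.3°, h = 1.000, k = 1.802, so h·k = 1.802.

1.80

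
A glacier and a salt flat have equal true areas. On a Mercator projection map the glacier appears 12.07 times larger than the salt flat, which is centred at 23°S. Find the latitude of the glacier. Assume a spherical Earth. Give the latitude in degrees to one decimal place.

On Mercator, (apparent₁)/(apparent₂) = sec²φ₁ / sec²φ₂ when true areas are equal.
cos²φ₂ / cos²φ₁ = 12.07  ⇒  cos φ₁ = cos 23° / √12.07 = 0.9205/3.474 = 0.2650.
φ₁ = arccos(0.2650) ≈ 74.6°.

74.6°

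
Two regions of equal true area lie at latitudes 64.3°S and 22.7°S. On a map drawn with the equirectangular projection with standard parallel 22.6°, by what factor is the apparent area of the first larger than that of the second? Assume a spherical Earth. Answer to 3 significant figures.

In the equirectangular projection with standard parallel φ₀ = 22.6° (x = Rλ cos φ₀, y = Rφ), meridians are true-scale (h = 1) and the parallel scale is k = cos φ₀ / cos φ.
Areal scale at 64.3°: h·k = 1.000 × 2.129 = 2.129.
Areal scale at 22.7°: h·k = 1.000 × 1.001 = 1.001.
Ratio = 2.129/1.001 ≈ 2.13.

2.13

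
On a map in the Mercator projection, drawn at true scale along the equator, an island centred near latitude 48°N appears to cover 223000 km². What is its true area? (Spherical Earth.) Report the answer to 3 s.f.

Mercator is conformal, so the point scale is isotropic: h = k = sec φ = 1/cos φ.
Areal scale = k² = sec²φ = 1/cos²(48°) = 1/0.6691² = 2.233.
True area = apparent / (areal scale) = 223000 / 2.233 ≈ 99800 km².

99800 km²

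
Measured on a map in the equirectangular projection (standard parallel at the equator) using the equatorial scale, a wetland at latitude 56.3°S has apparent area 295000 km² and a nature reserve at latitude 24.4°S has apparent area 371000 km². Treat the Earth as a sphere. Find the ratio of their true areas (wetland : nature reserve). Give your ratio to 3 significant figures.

0.484

On the plate carrée, areal scale = h·k = 1 × sec φ, so true area = apparent × cos φ.
True area of wetland: 295000 × cos(56.3°) = 295000 × 0.5548 = 163700 km².
True area of nature reserve: 371000 × cos(24.4°) = 371000 × 0.9107 = 337900 km².
Ratio = 163700 / 337900 ≈ 0.484.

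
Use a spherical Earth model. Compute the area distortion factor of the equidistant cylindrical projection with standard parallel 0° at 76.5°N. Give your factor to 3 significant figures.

4.28

In the plate carrée (x = Rλ, y = Rφ), meridians are true-scale (h = 1) and parallels are stretched by k = sec φ.
Areal scale = h·k = 1 × sec φ; at 76.5°, h = 1.000, k = 4.284, so h·k = 4.284.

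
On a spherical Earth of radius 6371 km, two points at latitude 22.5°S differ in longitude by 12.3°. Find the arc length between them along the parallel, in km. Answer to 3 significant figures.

1260 km

Arc length along a parallel = R cos φ · Δλ (with Δλ in radians).
= 6371 × cos 22.5° × (12.3° × π/180) = 6371 × 0.9239 × 0.2147 ≈ 1260 km.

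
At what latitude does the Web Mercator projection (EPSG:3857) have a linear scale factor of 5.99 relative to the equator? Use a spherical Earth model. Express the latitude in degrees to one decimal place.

Mercator scale is k = sec φ = 1/cos φ.
1/cos φ = 5.99  ⇒  cos φ = 0.1669  ⇒  φ = arccos(0.1669) ≈ 80.4°.

80.4°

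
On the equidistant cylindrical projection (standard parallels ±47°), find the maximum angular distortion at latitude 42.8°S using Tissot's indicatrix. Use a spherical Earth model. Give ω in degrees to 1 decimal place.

4.2°

In the equirectangular projection with standard parallel φ₀ = 47° (x = Rλ cos φ₀, y = Rφ), meridians are true-scale (h = 1) and the parallel scale is k = cos φ₀ / cos φ.
At 42.8°: h = 1.000, k = 0.9295; principal scales a = 1.000, b = 0.9295.
sin(ω/2) = (a − b)/(a + b) = 0.07050/1.929 = 0.03654, so ω = 2 arcsin(0.03654) ≈ 4.2°.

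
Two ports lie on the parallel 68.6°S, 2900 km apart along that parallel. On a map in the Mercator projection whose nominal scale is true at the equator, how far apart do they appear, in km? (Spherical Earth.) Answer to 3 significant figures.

7950 km

For Mercator, h = k = sec φ (a conformal cylindrical projection has a single point scale, 1/cos φ).
Along the parallel, k = sec 68.6° = 1/0.3649 = 2.741.
Map distance = 2900 × 2.741 ≈ 7950 km.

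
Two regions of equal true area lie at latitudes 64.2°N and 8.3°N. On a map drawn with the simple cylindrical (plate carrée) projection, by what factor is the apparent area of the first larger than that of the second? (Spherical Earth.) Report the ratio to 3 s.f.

2.27

Plate carrée maps x = Rλ, y = Rφ. The meridian scale is h = 1 and the parallel scale is k = 1/cos φ = sec φ.
Areal scale at 64.2°: h·k = 1.000 × 2.298 = 2.298.
Areal scale at 8.3°: h·k = 1.000 × 1.011 = 1.011.
Ratio = 2.298/1.011 ≈ 2.27.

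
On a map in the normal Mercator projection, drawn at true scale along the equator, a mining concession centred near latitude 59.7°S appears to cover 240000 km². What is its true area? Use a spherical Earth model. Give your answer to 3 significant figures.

The Mercator projection is conformal; its linear scale factor is the same in every direction and equals sec φ = 1/cos φ.
Areal scale = k² = sec²φ = 1/cos²(59.7°) = 1/0.5045² = 3.929.
True area = apparent / (areal scale) = 240000 / 3.929 ≈ 61100 km².

61100 km²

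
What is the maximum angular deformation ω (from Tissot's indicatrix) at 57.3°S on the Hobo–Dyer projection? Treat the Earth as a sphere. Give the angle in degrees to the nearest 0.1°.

43.0°

The Hobo–Dyer projection is cylindrical equal-area with φ₀ = 37.5°. For cylindrical equal-area with standard parallel φ₀, h = cos φ / cos φ₀ and k = cos φ₀ / cos φ, so h·k = 1.
At 57.3°: h = 0.6810, k = 1.469; principal scales a = 1.469, b = 0.6810.
sin(ω/2) = (a − b)/(a + b) = 0.7876/2.149 = 0.3664, so ω = 2 arcsin(0.3664) ≈ 43.0°.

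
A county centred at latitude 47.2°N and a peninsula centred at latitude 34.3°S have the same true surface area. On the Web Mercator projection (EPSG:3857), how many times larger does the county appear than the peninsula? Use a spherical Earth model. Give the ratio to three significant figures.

1.48

Mercator is conformal with k = sec φ, so areal scale = k² = sec²φ.
At 47.2°: sec²(47.2°) = 1/0.6794² = 2.166.
At 34.3°: sec²(34.3°) = 1/0.8261² = 1.465.
Ratio = 2.166/1.465 = cos²(34.3°)/cos²(47.2°) ≈ 1.48.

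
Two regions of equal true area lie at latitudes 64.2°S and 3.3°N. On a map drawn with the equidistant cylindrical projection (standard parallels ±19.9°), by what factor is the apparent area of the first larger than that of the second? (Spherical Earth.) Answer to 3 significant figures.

The equidistant cylindrical projection with φ₀ = 19.9° has h = 1 (meridians true) and k = cos φ₀ / cos φ along parallels.
Areal scale at 64.2°: h·k = 1.000 × 2.160 = 2.160.
Areal scale at 3.3°: h·k = 1.000 × 0.9418 = 0.9418.
Ratio = 2.160/0.9418 ≈ 2.29.

2.29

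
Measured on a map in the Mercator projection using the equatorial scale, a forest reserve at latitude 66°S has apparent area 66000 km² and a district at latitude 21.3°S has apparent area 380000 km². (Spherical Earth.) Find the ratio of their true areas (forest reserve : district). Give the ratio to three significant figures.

0.0331

Mercator's areal exaggeration is sec²φ; hence true area = (apparent area) · cos²φ.
True area of forest reserve: 66000 × cos²(66°) = 66000 × 0.1654 = 10920 km².
True area of district: 380000 × cos²(21.3°) = 380000 × 0.8680 = 329900 km².
Ratio = 10920 / 329900 ≈ 0.0331.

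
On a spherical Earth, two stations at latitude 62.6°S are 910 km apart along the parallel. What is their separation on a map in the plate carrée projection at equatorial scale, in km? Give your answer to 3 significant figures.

1980 km

In the plate carrée (x = Rλ, y = Rφ), meridians are true-scale (h = 1) and parallels are stretched by k = sec φ.
Along the parallel, k = sec 62.6° = 1/0.4602 = 2.173.
Map distance = 910 × 2.173 ≈ 1980 km.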